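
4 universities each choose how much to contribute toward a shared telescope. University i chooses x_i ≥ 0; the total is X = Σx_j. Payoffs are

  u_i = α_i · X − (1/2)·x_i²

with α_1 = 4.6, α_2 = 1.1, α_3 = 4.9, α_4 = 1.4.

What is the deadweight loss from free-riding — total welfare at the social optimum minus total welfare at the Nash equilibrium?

168.17

University i's FOC: ∂u_i/∂x_i = α_i − x_i = 0, so x_i* = α_i.
NE contributions = (4.6, 1.1, 4.9, 1.4); X = 12.
W^NE = (Σα)·X − ½Σα_i² = 12² − ½·48.34 = 119.83.
Planner sets x_i = Σα_j = 12 for every i, so X^SO = 4·12 = 48.
W^SO = (Σα)·X^SO − ½·4·(Σα)² = (4/2)·12² = 288.
Deadweight loss = W^SO − W^NE = 168.17.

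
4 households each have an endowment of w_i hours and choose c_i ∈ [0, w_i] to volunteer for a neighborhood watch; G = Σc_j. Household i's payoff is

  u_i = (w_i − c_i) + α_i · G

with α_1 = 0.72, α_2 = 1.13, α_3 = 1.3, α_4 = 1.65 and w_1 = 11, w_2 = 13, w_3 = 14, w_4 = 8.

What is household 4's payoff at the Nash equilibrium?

57.75

∂u_i/∂c_i = α_i − 1, so household i contributes w_i if α_i > 1, else 0.
α_i > 1 for i ∈ {2, 3, 4}; NE contributions (0, 13, 14, 8), G = 35.
u_4 = (8 − 8) + 1.65·35 = 57.75.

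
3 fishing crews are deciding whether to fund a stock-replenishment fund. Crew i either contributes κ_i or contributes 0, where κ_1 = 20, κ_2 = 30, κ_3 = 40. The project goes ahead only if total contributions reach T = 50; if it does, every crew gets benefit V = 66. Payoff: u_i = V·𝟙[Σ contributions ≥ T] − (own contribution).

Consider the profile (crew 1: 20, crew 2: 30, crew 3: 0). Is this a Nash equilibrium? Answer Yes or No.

Total = 50 ≥ 50: provided.
Crew 1 (pledges 20, payoff 46): dropping to 0 → total 30, payoff 0. No gain.
Crew 2 (pledges 30, payoff 36): dropping to 0 → total 20, payoff 0. No gain.
Crew 3 (pledges 0, payoff 66): pledging 40 → total 90, payoff 26. No gain.

Yes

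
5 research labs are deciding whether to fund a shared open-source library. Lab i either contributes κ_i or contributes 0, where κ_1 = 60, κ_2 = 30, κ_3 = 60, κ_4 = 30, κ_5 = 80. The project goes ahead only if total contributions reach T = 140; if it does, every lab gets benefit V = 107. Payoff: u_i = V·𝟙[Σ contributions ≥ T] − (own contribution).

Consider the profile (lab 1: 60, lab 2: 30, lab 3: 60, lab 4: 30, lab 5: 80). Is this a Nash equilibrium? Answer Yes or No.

Total = 260 ≥ 140: provided.
Lab 1 (pledges 60, payoff 47): dropping to 0 → total 200, payoff 107. Profitable deviation.

No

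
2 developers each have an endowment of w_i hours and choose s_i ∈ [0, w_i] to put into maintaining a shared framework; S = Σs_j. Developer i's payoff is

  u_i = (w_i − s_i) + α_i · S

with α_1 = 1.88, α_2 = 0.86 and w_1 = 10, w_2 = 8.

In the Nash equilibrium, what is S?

∂u_i/∂s_i = α_i − 1, so developer i contributes w_i if α_i > 1, else 0.
α_i > 1 for i ∈ {1}; NE contributions (10, 0), S = 10.

10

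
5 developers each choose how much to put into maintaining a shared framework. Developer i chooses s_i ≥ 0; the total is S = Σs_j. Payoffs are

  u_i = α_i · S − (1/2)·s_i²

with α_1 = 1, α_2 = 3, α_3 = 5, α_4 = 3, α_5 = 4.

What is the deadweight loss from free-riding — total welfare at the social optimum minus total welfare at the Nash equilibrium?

414

Developer i's FOC: ∂u_i/∂s_i = α_i − s_i = 0, so s_i* = α_i.
NE contributions = (1, 3, 5, 3, 4); S = 16.
W^NE = (Σα)·S − ½Σα_i² = 16² − ½·60 = 226.
Planner sets s_i = Σα_j = 16 for every i, so S^SO = 5·16 = 80.
W^SO = (Σα)·S^SO − ½·5·(Σα)² = (5/2)·16² = 640.
Deadweight loss = W^SO − W^NE = 414.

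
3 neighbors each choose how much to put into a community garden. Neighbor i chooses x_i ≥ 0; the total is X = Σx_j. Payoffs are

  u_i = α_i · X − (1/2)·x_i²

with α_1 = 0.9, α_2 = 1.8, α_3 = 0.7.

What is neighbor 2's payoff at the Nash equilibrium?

4.5

Neighbor i's FOC: ∂u_i/∂x_i = α_i − x_i = 0, so x_i* = α_i.
NE contributions = (0.9, 1.8, 0.7); X = 3.4.
u_2 = α_2·X − ½·(x_2)² = 1.8·3.4 − ½·1.8² = 4.5.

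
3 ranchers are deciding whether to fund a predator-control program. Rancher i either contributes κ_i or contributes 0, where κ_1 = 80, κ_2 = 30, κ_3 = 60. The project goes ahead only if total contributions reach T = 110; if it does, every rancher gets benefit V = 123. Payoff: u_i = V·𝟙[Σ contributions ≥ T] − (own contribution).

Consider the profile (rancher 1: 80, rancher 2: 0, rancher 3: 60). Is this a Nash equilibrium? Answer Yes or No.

Total = 140 ≥ 110: provided.
Rancher 1 (pledges 80, payoff 43): dropping to 0 → total 60, payoff 0. No gain.
Rancher 2 (pledges 0, payoff 123): pledging 30 → total 170, payoff 93. No gain.
Rancher 3 (pledges 60, payoff 63): dropping to 0 → total 80, payoff 0. No gain.

Yes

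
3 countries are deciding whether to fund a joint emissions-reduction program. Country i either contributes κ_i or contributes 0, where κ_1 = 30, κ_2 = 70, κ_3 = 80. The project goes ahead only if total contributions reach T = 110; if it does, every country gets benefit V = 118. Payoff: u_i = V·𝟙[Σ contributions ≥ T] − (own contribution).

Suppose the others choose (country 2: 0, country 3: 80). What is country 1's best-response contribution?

Others' total = 80. Contributing 30 brings total to 110 ≥ 110: gain V − κ_1 = 88.
Best response: 30.

30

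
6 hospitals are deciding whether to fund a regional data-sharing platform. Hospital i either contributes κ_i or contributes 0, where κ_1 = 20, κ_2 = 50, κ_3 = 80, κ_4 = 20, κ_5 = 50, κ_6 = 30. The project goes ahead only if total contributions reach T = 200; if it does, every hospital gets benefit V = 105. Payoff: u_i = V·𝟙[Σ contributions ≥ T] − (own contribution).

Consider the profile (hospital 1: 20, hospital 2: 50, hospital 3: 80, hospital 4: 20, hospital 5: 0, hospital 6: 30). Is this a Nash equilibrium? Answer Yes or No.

Yes

Total = 200 ≥ 200: provided.
Hospital 1 (pledges 20, payoff 85): dropping to 0 → total 180, payoff 0. No gain.
Hospital 2 (pledges 50, payoff 55): dropping to 0 → total 150, payoff 0. No gain.
Hospital 3 (pledges 80, payoff 25): dropping to 0 → total 120, payoff 0. No gain.
Hospital 4 (pledges 20, payoff 85): dropping to 0 → total 180, payoff 0. No gain.
Hospital 5 (pledges 0, payoff 105): pledging 50 → total 250, payoff 55. No gain.
Hospital 6 (pledges 30, payoff 75): dropping to 0 → total 170, payoff 0. No gain.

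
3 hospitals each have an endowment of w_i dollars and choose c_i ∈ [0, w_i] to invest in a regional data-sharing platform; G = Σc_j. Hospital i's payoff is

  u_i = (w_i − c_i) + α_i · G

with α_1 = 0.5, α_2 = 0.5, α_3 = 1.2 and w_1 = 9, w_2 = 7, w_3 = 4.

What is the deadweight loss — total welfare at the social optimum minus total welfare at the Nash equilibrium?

∂u_i/∂c_i = α_i − 1, so hospital i contributes w_i if α_i > 1, else 0.
α_i > 1 for i ∈ {3}; NE contributions (0, 0, 4), G = 4.
W^NE = Σw_i − G^NE + (Σα_i)·G^NE = 20 + 1.2·4 = 24.8.
Planner: ∂(Σu_j)/∂c_i = Σα_j − 1 = 1.2 > 0, so everyone contributes w_i; G^SO = 20, W^SO = 20 + 1.2·20 = 44.
Deadweight loss = 19.2.

19.2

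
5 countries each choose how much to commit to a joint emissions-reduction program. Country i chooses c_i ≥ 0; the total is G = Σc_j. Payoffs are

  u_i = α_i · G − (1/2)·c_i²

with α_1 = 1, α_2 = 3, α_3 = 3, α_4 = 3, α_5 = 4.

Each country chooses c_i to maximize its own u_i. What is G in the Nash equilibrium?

14

Country i's FOC: ∂u_i/∂c_i = α_i − c_i = 0, so c_i* = α_i.
NE contributions = (1, 3, 3, 3, 4); G = 14.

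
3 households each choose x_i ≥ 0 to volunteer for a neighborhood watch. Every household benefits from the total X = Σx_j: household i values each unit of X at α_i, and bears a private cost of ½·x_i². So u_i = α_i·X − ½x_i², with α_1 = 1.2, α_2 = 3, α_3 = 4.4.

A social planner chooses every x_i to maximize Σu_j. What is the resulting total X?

Planner FOC: ∂(Σu_j)/∂x_i = (Σα_j) − x_i = 0, so x_i^SO = Σα_j = 8.6 for every i; X^SO = 25.8.

25.8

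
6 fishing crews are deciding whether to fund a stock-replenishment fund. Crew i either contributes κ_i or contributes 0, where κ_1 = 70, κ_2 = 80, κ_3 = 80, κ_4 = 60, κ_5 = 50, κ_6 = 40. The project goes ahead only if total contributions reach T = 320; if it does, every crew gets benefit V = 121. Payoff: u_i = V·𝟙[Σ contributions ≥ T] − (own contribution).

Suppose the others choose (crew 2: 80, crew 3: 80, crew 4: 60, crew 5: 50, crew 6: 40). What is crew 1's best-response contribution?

70

Others' total = 310. Contributing 70 brings total to 380 ≥ 320: gain V − κ_1 = 51.
Best response: 70.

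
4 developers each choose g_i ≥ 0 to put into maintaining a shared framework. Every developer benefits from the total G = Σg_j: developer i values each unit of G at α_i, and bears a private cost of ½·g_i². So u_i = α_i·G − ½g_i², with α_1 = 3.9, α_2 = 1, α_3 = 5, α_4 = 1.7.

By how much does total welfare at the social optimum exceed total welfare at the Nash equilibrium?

Developer i's FOC: ∂u_i/∂g_i = α_i − g_i = 0, so g_i* = α_i.
NE contributions = (3.9, 1, 5, 1.7); G = 11.6.
W^NE = (Σα)·G − ½Σα_i² = 11.6² − ½·44.1 = 112.51.
Planner sets g_i = Σα_j = 11.6 for every i, so G^SO = 4·11.6 = 46.4.
W^SO = (Σα)·G^SO − ½·4·(Σα)² = (4/2)·11.6² = 269.12.
Deadweight loss = W^SO − W^NE = 156.61.

156.61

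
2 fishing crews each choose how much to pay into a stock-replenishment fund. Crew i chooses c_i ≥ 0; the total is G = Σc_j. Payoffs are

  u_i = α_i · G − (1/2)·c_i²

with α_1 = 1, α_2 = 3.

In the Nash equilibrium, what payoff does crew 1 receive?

Crew i's FOC: ∂u_i/∂c_i = α_i − c_i = 0, so c_i* = α_i.
NE contributions = (1, 3); G = 4.
u_1 = α_1·G − ½·(c_1)² = 1·4 − ½·1² = 3.5.

3.5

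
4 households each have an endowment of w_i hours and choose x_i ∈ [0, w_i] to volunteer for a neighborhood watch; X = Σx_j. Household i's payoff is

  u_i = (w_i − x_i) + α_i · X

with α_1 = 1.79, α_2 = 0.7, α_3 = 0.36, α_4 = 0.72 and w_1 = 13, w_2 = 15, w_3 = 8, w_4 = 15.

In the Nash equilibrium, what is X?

∂u_i/∂x_i = α_i − 1, so household i contributes w_i if α_i > 1, else 0.
α_i > 1 for i ∈ {1}; NE contributions (13, 0, 0, 0), X = 13.

13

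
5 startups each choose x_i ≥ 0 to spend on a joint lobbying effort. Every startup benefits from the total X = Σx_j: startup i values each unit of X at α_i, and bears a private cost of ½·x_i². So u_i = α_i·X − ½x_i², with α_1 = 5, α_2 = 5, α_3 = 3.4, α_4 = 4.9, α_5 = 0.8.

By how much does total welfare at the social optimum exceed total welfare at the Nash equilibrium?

590.32

Startup i's FOC: ∂u_i/∂x_i = α_i − x_i = 0, so x_i* = α_i.
NE contributions = (5, 5, 3.4, 4.9, 0.8); X = 19.1.
W^NE = (Σα)·X − ½Σα_i² = 19.1² − ½·86.21 = 321.705.
Planner sets x_i = Σα_j = 19.1 for every i, so X^SO = 5·19.1 = 95.5.
W^SO = (Σα)·X^SO − ½·5·(Σα)² = (5/2)·19.1² = 912.025.
Deadweight loss = W^SO − W^NE = 590.32.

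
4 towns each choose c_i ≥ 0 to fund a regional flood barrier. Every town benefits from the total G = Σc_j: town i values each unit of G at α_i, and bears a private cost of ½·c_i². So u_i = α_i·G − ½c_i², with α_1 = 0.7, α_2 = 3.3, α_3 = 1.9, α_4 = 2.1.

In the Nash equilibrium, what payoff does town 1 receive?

Town i's FOC: ∂u_i/∂c_i = α_i − c_i = 0, so c_i* = α_i.
NE contributions = (0.7, 3.3, 1.9, 2.1); G = 8.
u_1 = α_1·G − ½·(c_1)² = 0.7·8 − ½·0.7² = 5.355.

5.355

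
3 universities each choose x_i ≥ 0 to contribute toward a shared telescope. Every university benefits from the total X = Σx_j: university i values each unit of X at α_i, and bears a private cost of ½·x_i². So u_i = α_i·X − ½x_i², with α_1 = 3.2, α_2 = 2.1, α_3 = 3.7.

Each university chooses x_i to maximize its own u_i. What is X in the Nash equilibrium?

9

University i's FOC: ∂u_i/∂x_i = α_i − x_i = 0, so x_i* = α_i.
NE contributions = (3.2, 2.1, 3.7); X = 9.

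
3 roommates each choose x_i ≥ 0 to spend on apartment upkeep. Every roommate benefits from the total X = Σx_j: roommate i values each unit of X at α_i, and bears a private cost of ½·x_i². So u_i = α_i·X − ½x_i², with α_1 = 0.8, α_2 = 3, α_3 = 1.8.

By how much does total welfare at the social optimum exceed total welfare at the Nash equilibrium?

22.12

Roommate i's FOC: ∂u_i/∂x_i = α_i − x_i = 0, so x_i* = α_i.
NE contributions = (0.8, 3, 1.8); X = 5.6.
W^NE = (Σα)·X − ½Σα_i² = 5.6² − ½·12.88 = 24.92.
Planner sets x_i = Σα_j = 5.6 for every i, so X^SO = 3·5.6 = 16.8.
W^SO = (Σα)·X^SO − ½·3·(Σα)² = (3/2)·5.6² = 47.04.
Deadweight loss = W^SO − W^NE = 22.12.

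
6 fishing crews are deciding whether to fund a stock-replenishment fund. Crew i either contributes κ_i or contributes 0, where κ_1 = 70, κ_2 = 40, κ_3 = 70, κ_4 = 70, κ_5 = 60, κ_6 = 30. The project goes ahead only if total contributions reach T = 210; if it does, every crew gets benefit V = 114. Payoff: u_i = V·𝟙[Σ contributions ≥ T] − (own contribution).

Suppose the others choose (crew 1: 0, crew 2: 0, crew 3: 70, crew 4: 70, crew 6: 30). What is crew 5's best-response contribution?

Others' total = 170. Contributing 60 brings total to 230 ≥ 210: gain V − κ_5 = 54.
Best response: 60.

60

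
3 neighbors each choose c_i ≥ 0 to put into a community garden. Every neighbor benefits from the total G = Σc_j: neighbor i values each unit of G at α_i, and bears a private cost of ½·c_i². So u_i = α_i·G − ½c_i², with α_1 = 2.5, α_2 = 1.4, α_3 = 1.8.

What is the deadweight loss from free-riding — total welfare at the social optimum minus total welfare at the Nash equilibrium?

Neighbor i's FOC: ∂u_i/∂c_i = α_i − c_i = 0, so c_i* = α_i.
NE contributions = (2.5, 1.4, 1.8); G = 5.7.
W^NE = (Σα)·G − ½Σα_i² = 5.7² − ½·11.45 = 26.765.
Planner sets c_i = Σα_j = 5.7 for every i, so G^SO = 3·5.7 = 17.1.
W^SO = (Σα)·G^SO − ½·3·(Σα)² = (3/2)·5.7² = 48.735.
Deadweight loss = W^SO − W^NE = 21.97.

21.97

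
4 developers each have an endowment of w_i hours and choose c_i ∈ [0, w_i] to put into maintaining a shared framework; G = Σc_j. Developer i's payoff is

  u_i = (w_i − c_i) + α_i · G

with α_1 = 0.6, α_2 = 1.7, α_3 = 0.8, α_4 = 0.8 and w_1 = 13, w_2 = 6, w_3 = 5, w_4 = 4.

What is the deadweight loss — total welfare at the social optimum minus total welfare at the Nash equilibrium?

∂u_i/∂c_i = α_i − 1, so developer i contributes w_i if α_i > 1, else 0.
α_i > 1 for i ∈ {2}; NE contributions (0, 6, 0, 0), G = 6.
W^NE = Σw_i − G^NE + (Σα_i)·G^NE = 28 + 2.9·6 = 45.4.
Planner: ∂(Σu_j)/∂c_i = Σα_j − 1 = 2.9 > 0, so everyone contributes w_i; G^SO = 28, W^SO = 28 + 2.9·28 = 109.2.
Deadweight loss = 63.8.

63.8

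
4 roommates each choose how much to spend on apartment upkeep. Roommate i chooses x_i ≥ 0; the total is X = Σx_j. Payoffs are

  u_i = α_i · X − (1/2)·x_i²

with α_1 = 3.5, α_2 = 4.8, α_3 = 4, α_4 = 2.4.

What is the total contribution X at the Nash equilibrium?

14.7

Roommate i's FOC: ∂u_i/∂x_i = α_i − x_i = 0, so x_i* = α_i.
NE contributions = (3.5, 4.8, 4, 2.4); X = 14.7.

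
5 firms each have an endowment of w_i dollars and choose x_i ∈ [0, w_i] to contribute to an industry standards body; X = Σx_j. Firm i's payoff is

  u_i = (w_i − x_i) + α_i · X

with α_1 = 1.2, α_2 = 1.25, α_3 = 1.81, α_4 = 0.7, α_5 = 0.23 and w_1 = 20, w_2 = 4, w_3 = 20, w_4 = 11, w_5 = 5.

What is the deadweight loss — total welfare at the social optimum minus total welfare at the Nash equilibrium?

∂u_i/∂x_i = α_i − 1, so firm i contributes w_i if α_i > 1, else 0.
α_i > 1 for i ∈ {1, 2, 3}; NE contributions (20, 4, 20, 0, 0), X = 44.
W^NE = Σw_i − X^NE + (Σα_i)·X^NE = 60 + 4.19·44 = 244.36.
Planner: ∂(Σu_j)/∂x_i = Σα_j − 1 = 4.19 > 0, so everyone contributes w_i; X^SO = 60, W^SO = 60 + 4.19·60 = 311.4.
Deadweight loss = 67.04.

67.04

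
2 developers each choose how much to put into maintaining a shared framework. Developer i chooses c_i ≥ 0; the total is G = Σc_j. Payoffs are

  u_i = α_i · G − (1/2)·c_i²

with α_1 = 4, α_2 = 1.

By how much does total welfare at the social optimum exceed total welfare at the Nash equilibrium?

Developer i's FOC: ∂u_i/∂c_i = α_i − c_i = 0, so c_i* = α_i.
NE contributions = (4, 1); G = 5.
W^NE = (Σα)·G − ½Σα_i² = 5² − ½·17 = 16.5.
Planner sets c_i = Σα_j = 5 for every i, so G^SO = 2·5 = 10.
W^SO = (Σα)·G^SO − ½·2·(Σα)² = (2/2)·5² = 25.
Deadweight loss = W^SO − W^NE = 8.5.

8.5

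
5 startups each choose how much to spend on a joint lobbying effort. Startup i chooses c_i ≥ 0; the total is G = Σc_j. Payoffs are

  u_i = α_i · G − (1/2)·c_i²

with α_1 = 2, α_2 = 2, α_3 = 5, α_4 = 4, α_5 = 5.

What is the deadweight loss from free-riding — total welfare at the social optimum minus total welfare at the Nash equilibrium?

Startup i's FOC: ∂u_i/∂c_i = α_i − c_i = 0, so c_i* = α_i.
NE contributions = (2, 2, 5, 4, 5); G = 18.
W^NE = (Σα)·G − ½Σα_i² = 18² − ½·74 = 287.
Planner sets c_i = Σα_j = 18 for every i, so G^SO = 5·18 = 90.
W^SO = (Σα)·G^SO − ½·5·(Σα)² = (5/2)·18² = 810.
Deadweight loss = W^SO − W^NE = 523.

523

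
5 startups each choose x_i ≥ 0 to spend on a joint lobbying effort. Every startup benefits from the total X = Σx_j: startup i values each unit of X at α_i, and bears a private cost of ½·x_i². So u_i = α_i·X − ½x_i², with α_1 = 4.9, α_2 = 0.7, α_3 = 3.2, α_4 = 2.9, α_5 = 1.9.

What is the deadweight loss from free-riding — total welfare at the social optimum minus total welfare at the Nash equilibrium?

Startup i's FOC: ∂u_i/∂x_i = α_i − x_i = 0, so x_i* = α_i.
NE contributions = (4.9, 0.7, 3.2, 2.9, 1.9); X = 13.6.
W^NE = (Σα)·X − ½Σα_i² = 13.6² − ½·46.76 = 161.58.
Planner sets x_i = Σα_j = 13.6 for every i, so X^SO = 5·13.6 = 68.
W^SO = (Σα)·X^SO − ½·5·(Σα)² = (5/2)·13.6² = 462.4.
Deadweight loss = W^SO − W^NE = 300.82.

300.82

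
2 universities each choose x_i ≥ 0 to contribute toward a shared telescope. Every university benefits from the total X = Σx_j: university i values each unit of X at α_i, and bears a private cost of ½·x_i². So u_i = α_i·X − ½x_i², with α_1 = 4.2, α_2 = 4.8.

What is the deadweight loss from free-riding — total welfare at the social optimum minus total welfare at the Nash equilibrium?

University i's FOC: ∂u_i/∂x_i = α_i − x_i = 0, so x_i* = α_i.
NE contributions = (4.2, 4.8); X = 9.
W^NE = (Σα)·X − ½Σα_i² = 9² − ½·40.68 = 60.66.
Planner sets x_i = Σα_j = 9 for every i, so X^SO = 2·9 = 18.
W^SO = (Σα)·X^SO − ½·2·(Σα)² = (2/2)·9² = 81.
Deadweight loss = W^SO − W^NE = 20.34.

20.34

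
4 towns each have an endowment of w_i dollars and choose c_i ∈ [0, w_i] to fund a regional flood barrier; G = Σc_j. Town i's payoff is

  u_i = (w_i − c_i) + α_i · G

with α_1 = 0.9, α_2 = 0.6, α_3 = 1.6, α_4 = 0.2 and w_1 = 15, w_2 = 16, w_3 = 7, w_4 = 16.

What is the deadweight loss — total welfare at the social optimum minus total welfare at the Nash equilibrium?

108.1

∂u_i/∂c_i = α_i − 1, so town i contributes w_i if α_i > 1, else 0.
α_i > 1 for i ∈ {3}; NE contributions (0, 0, 7, 0), G = 7.
W^NE = Σw_i − G^NE + (Σα_i)·G^NE = 54 + 2.3·7 = 70.1.
Planner: ∂(Σu_j)/∂c_i = Σα_j − 1 = 2.3 > 0, so everyone contributes w_i; G^SO = 54, W^SO = 54 + 2.3·54 = 178.2.
Deadweight loss = 108.1.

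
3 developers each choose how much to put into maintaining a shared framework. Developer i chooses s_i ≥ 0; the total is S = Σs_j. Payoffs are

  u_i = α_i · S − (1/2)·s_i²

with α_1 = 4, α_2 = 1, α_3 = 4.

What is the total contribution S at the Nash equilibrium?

9

Developer i's FOC: ∂u_i/∂s_i = α_i − s_i = 0, so s_i* = α_i.
NE contributions = (4, 1, 4); S = 9.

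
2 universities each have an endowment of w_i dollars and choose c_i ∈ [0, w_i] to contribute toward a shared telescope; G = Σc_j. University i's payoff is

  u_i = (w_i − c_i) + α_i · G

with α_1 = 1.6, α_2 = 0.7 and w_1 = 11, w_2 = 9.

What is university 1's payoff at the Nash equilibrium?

17.6

∂u_i/∂c_i = α_i − 1, so university i contributes w_i if α_i > 1, else 0.
α_i > 1 for i ∈ {1}; NE contributions (11, 0), G = 11.
u_1 = (11 − 11) + 1.6·11 = 17.6.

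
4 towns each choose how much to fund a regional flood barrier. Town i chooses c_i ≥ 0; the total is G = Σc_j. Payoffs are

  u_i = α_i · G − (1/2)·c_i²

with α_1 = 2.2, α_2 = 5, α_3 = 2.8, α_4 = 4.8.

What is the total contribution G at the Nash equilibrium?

14.8

Town i's FOC: ∂u_i/∂c_i = α_i − c_i = 0, so c_i* = α_i.
NE contributions = (2.2, 5, 2.8, 4.8); G = 14.8.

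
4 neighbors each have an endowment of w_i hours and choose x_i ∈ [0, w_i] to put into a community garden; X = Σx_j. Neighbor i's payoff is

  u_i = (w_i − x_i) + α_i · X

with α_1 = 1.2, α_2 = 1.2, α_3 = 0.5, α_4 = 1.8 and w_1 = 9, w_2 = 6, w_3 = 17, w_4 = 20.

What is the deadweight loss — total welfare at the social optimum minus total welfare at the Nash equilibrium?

∂u_i/∂x_i = α_i − 1, so neighbor i contributes w_i if α_i > 1, else 0.
α_i > 1 for i ∈ {1, 2, 4}; NE contributions (9, 6, 0, 20), X = 35.
W^NE = Σw_i − X^NE + (Σα_i)·X^NE = 52 + 3.7·35 = 181.5.
Planner: ∂(Σu_j)/∂x_i = Σα_j − 1 = 3.7 > 0, so everyone contributes w_i; X^SO = 52, W^SO = 52 + 3.7·52 = 244.4.
Deadweight loss = 62.9.

62.9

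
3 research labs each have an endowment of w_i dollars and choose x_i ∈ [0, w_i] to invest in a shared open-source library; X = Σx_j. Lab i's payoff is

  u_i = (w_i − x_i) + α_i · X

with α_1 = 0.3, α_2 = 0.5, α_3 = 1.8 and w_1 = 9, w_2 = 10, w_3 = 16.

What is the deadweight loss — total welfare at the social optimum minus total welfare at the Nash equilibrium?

30.4

∂u_i/∂x_i = α_i − 1, so lab i contributes w_i if α_i > 1, else 0.
α_i > 1 for i ∈ {3}; NE contributions (0, 0, 16), X = 16.
W^NE = Σw_i − X^NE + (Σα_i)·X^NE = 35 + 1.6·16 = 60.6.
Planner: ∂(Σu_j)/∂x_i = Σα_j − 1 = 1.6 > 0, so everyone contributes w_i; X^SO = 35, W^SO = 35 + 1.6·35 = 91.
Deadweight loss = 30.4.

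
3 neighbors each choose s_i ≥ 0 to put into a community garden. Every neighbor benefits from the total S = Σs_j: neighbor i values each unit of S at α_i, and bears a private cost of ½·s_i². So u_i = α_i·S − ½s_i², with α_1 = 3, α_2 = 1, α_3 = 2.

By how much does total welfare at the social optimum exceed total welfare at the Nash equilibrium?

Neighbor i's FOC: ∂u_i/∂s_i = α_i − s_i = 0, so s_i* = α_i.
NE contributions = (3, 1, 2); S = 6.
W^NE = (Σα)·S − ½Σα_i² = 6² − ½·14 = 29.
Planner sets s_i = Σα_j = 6 for every i, so S^SO = 3·6 = 18.
W^SO = (Σα)·S^SO − ½·3·(Σα)² = (3/2)·6² = 54.
Deadweight loss = W^SO − W^NE = 25.

25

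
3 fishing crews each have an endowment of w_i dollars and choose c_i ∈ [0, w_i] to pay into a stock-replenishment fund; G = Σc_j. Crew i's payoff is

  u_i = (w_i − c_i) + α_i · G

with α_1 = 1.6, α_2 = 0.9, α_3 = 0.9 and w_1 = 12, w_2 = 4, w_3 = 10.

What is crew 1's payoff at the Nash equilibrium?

∂u_i/∂c_i = α_i − 1, so crew i contributes w_i if α_i > 1, else 0.
α_i > 1 for i ∈ {1}; NE contributions (12, 0, 0), G = 12.
u_1 = (12 − 12) + 1.6·12 = 19.2.

19.2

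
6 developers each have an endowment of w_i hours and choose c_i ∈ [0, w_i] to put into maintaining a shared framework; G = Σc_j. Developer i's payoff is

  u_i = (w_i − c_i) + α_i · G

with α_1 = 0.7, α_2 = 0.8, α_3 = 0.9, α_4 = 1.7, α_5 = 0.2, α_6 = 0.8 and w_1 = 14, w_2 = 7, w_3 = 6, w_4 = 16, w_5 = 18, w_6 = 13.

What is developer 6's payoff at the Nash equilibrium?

∂u_i/∂c_i = α_i − 1, so developer i contributes w_i if α_i > 1, else 0.
α_i > 1 for i ∈ {4}; NE contributions (0, 0, 0, 16, 0, 0), G = 16.
u_6 = (13 − 0) + 0.8·16 = 25.8.

25.8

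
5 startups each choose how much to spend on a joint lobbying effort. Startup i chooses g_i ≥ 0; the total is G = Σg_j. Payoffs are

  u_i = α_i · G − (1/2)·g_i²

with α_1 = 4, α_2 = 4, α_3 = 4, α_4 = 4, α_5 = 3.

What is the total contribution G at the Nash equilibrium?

Startup i's FOC: ∂u_i/∂g_i = α_i − g_i = 0, so g_i* = α_i.
NE contributions = (4, 4, 4, 4, 3); G = 19.

19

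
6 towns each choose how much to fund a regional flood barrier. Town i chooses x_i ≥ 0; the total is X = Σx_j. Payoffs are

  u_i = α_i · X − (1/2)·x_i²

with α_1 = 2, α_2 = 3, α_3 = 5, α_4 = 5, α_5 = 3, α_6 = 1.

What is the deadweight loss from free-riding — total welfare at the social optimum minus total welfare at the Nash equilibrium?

Town i's FOC: ∂u_i/∂x_i = α_i − x_i = 0, so x_i* = α_i.
NE contributions = (2, 3, 5, 5, 3, 1); X = 19.
W^NE = (Σα)·X − ½Σα_i² = 19² − ½·73 = 324.5.
Planner sets x_i = Σα_j = 19 for every i, so X^SO = 6·19 = 114.
W^SO = (Σα)·X^SO − ½·6·(Σα)² = (6/2)·19² = 1083.
Deadweight loss = W^SO − W^NE = 758.5.

758.5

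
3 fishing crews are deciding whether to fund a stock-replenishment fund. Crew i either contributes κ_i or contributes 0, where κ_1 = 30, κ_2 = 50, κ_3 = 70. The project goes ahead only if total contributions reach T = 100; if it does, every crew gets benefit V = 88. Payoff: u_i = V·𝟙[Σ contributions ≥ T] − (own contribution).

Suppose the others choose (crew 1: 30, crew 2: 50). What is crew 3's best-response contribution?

Others' total = 80. Contributing 70 brings total to 150 ≥ 100: gain V − κ_3 = 18.
Best response: 70.

70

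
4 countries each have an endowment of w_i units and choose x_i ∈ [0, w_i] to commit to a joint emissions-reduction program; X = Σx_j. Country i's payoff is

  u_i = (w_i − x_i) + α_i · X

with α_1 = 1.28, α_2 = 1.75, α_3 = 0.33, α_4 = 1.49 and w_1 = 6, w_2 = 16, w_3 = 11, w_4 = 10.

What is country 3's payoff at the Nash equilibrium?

∂u_i/∂x_i = α_i − 1, so country i contributes w_i if α_i > 1, else 0.
α_i > 1 for i ∈ {1, 2, 4}; NE contributions (6, 16, 0, 10), X = 32.
u_3 = (11 − 0) + 0.33·32 = 21.56.

21.56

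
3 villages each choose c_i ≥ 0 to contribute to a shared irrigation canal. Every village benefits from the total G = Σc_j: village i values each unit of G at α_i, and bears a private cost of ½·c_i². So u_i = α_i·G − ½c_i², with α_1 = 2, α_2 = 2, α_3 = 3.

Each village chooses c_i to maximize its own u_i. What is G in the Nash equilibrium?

Village i's FOC: ∂u_i/∂c_i = α_i − c_i = 0, so c_i* = α_i.
NE contributions = (2, 2, 3); G = 7.

7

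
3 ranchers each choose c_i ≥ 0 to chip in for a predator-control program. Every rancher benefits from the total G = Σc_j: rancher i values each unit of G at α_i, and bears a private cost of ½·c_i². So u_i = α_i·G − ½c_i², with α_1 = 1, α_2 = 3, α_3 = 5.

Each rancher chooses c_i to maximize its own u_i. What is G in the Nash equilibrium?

9

Rancher i's FOC: ∂u_i/∂c_i = α_i − c_i = 0, so c_i* = α_i.
NE contributions = (1, 3, 5); G = 9.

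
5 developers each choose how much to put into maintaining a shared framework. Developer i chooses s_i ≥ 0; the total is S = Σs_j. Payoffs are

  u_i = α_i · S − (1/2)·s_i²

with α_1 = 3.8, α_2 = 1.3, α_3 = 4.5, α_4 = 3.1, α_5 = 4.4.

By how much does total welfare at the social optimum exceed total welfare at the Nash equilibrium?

Developer i's FOC: ∂u_i/∂s_i = α_i − s_i = 0, so s_i* = α_i.
NE contributions = (3.8, 1.3, 4.5, 3.1, 4.4); S = 17.1.
W^NE = (Σα)·S − ½Σα_i² = 17.1² − ½·65.35 = 259.735.
Planner sets s_i = Σα_j = 17.1 for every i, so S^SO = 5·17.1 = 85.5.
W^SO = (Σα)·S^SO − ½·5·(Σα)² = (5/2)·17.1² = 731.025.
Deadweight loss = W^SO − W^NE = 471.29.

471.29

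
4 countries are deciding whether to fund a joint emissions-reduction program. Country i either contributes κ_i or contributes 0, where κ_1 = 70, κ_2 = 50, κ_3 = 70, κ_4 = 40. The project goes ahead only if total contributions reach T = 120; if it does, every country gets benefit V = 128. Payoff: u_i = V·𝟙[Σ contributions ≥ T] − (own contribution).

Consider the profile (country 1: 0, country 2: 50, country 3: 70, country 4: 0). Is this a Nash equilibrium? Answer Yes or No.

Total = 120 ≥ 120: provided.
Country 1 (pledges 0, payoff 128): pledging 70 → total 190, payoff 58. No gain.
Country 2 (pledges 50, payoff 78): dropping to 0 → total 70, payoff 0. No gain.
Country 3 (pledges 70, payoff 58): dropping to 0 → total 50, payoff 0. No gain.
Country 4 (pledges 0, payoff 128): pledging 40 → total 160, payoff 88. No gain.

Yes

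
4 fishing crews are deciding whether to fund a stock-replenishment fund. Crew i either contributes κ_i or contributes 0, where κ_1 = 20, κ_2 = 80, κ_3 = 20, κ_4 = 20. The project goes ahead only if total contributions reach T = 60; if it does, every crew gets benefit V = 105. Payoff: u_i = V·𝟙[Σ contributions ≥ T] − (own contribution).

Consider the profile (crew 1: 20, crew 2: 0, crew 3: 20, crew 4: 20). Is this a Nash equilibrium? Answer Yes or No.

Total = 60 ≥ 60: provided.
Crew 1 (pledges 20, payoff 85): dropping to 0 → total 40, payoff 0. No gain.
Crew 2 (pledges 0, payoff 105): pledging 80 → total 140, payoff 25. No gain.
Crew 3 (pledges 20, payoff 85): dropping to 0 → total 40, payoff 0. No gain.
Crew 4 (pledges 20, payoff 85): dropping to 0 → total 40, payoff 0. No gain.

Yes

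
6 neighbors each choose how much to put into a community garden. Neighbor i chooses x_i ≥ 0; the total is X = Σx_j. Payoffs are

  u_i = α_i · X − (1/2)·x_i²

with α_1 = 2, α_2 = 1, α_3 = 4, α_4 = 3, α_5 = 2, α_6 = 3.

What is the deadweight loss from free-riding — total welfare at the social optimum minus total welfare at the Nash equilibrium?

Neighbor i's FOC: ∂u_i/∂x_i = α_i − x_i = 0, so x_i* = α_i.
NE contributions = (2, 1, 4, 3, 2, 3); X = 15.
W^NE = (Σα)·X − ½Σα_i² = 15² − ½·43 = 203.5.
Planner sets x_i = Σα_j = 15 for every i, so X^SO = 6·15 = 90.
W^SO = (Σα)·X^SO − ½·6·(Σα)² = (6/2)·15² = 675.
Deadweight loss = W^SO − W^NE = 471.5.

471.5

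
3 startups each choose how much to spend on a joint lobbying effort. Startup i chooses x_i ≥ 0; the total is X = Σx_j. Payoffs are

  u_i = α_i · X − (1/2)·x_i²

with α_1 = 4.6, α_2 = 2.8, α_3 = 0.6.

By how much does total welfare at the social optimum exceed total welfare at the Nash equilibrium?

46.68

Startup i's FOC: ∂u_i/∂x_i = α_i − x_i = 0, so x_i* = α_i.
NE contributions = (4.6, 2.8, 0.6); X = 8.
W^NE = (Σα)·X − ½Σα_i² = 8² − ½·29.36 = 49.32.
Planner sets x_i = Σα_j = 8 for every i, so X^SO = 3·8 = 24.
W^SO = (Σα)·X^SO − ½·3·(Σα)² = (3/2)·8² = 96.
Deadweight loss = W^SO − W^NE = 46.68.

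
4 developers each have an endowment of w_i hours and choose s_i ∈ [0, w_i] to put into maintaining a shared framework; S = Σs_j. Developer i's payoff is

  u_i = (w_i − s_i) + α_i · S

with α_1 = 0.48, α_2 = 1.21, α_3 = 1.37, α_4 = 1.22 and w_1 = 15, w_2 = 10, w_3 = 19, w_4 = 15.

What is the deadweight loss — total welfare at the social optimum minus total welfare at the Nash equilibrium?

49.2

∂u_i/∂s_i = α_i − 1, so developer i contributes w_i if α_i > 1, else 0.
α_i > 1 for i ∈ {2, 3, 4}; NE contributions (0, 10, 19, 15), S = 44.
W^NE = Σw_i − S^NE + (Σα_i)·S^NE = 59 + 3.28·44 = 203.32.
Planner: ∂(Σu_j)/∂s_i = Σα_j − 1 = 3.28 > 0, so everyone contributes w_i; S^SO = 59, W^SO = 59 + 3.28·59 = 252.52.
Deadweight loss = 49.2.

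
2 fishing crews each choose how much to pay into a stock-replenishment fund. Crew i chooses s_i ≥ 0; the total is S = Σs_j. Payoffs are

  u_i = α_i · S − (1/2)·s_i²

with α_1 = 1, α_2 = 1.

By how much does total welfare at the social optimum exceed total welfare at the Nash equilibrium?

Crew i's FOC: ∂u_i/∂s_i = α_i − s_i = 0, so s_i* = α_i.
NE contributions = (1, 1); S = 2.
W^NE = (Σα)·S − ½Σα_i² = 2² − ½·2 = 3.
Planner sets s_i = Σα_j = 2 for every i, so S^SO = 2·2 = 4.
W^SO = (Σα)·S^SO − ½·2·(Σα)² = (2/2)·2² = 4.
Deadweight loss = W^SO − W^NE = 1.

1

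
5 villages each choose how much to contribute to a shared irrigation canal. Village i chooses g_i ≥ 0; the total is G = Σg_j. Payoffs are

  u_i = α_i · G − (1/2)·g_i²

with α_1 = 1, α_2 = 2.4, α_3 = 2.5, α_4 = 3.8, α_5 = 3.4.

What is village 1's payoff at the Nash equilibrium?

12.6

Village i's FOC: ∂u_i/∂g_i = α_i − g_i = 0, so g_i* = α_i.
NE contributions = (1, 2.4, 2.5, 3.8, 3.4); G = 13.1.
u_1 = α_1·G − ½·(g_1)² = 1·13.1 − ½·1² = 12.6.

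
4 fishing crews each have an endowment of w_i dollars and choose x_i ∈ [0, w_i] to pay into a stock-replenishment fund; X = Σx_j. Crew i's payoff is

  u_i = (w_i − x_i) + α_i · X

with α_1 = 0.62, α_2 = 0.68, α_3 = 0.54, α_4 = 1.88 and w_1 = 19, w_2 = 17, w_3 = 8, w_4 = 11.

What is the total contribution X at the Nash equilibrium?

∂u_i/∂x_i = α_i − 1, so crew i contributes w_i if α_i > 1, else 0.
α_i > 1 for i ∈ {4}; NE contributions (0, 0, 0, 11), X = 11.

11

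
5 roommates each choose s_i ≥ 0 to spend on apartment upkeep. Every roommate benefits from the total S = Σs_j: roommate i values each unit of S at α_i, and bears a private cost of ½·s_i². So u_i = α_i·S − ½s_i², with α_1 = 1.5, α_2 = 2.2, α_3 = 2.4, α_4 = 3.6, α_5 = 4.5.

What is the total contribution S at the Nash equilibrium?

14.2

Roommate i's FOC: ∂u_i/∂s_i = α_i − s_i = 0, so s_i* = α_i.
NE contributions = (1.5, 2.2, 2.4, 3.6, 4.5); S = 14.2.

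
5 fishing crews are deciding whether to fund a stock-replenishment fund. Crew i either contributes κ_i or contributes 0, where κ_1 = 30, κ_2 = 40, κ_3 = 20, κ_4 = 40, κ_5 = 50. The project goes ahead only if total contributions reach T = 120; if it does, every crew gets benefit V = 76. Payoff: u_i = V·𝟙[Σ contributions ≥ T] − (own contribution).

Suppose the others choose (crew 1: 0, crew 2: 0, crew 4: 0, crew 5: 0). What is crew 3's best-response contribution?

Others' total = 0. Even contributing 20 gives 20 < 120: no benefit either way.
Best response: 0.

0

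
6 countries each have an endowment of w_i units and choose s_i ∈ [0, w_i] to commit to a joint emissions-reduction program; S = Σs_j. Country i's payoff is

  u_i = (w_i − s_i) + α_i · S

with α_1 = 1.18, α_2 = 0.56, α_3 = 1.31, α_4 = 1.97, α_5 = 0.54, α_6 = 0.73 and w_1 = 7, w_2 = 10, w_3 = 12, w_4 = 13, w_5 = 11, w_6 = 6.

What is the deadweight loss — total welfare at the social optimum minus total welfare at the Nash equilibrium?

∂u_i/∂s_i = α_i − 1, so country i contributes w_i if α_i > 1, else 0.
α_i > 1 for i ∈ {1, 3, 4}; NE contributions (7, 0, 12, 13, 0, 0), S = 32.
W^NE = Σw_i − S^NE + (Σα_i)·S^NE = 59 + 5.29·32 = 228.28.
Planner: ∂(Σu_j)/∂s_i = Σα_j − 1 = 5.29 > 0, so everyone contributes w_i; S^SO = 59, W^SO = 59 + 5.29·59 = 371.11.
Deadweight loss = 142.83.

142.83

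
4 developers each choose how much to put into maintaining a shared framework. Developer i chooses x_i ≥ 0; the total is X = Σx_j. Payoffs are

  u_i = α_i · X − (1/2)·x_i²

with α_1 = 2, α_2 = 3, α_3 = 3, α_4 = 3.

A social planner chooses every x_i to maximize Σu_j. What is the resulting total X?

Planner FOC: ∂(Σu_j)/∂x_i = (Σα_j) − x_i = 0, so x_i^SO = Σα_j = 11 for every i; X^SO = 44.

44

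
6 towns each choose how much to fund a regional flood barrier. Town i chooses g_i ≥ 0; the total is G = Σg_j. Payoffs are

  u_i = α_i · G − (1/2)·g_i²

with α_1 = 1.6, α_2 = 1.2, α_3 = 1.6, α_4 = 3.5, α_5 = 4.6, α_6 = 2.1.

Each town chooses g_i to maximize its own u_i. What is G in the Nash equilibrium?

14.6

Town i's FOC: ∂u_i/∂g_i = α_i − g_i = 0, so g_i* = α_i.
NE contributions = (1.6, 1.2, 1.6, 3.5, 4.6, 2.1); G = 14.6.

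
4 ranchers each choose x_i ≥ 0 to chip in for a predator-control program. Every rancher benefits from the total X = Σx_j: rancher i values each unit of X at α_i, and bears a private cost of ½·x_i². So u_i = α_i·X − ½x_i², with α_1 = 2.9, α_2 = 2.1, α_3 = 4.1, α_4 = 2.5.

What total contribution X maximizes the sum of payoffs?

46.4

Planner FOC: ∂(Σu_j)/∂x_i = (Σα_j) − x_i = 0, so x_i^SO = Σα_j = 11.6 for every i; X^SO = 46.4.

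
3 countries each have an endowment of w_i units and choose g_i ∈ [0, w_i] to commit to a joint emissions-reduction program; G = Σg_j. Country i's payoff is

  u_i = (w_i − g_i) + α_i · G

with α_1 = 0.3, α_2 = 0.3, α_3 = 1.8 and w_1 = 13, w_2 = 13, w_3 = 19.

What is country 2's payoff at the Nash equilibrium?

∂u_i/∂g_i = α_i − 1, so country i contributes w_i if α_i > 1, else 0.
α_i > 1 for i ∈ {3}; NE contributions (0, 0, 19), G = 19.
u_2 = (13 − 0) + 0.3·19 = 18.7.

18.7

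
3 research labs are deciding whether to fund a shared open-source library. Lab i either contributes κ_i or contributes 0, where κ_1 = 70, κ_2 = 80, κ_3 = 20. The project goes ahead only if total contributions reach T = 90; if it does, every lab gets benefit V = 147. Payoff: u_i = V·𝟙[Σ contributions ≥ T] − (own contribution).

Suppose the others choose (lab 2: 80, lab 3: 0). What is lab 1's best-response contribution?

Others' total = 80. Contributing 70 brings total to 150 ≥ 90: gain V − κ_1 = 77.
Best response: 70.

70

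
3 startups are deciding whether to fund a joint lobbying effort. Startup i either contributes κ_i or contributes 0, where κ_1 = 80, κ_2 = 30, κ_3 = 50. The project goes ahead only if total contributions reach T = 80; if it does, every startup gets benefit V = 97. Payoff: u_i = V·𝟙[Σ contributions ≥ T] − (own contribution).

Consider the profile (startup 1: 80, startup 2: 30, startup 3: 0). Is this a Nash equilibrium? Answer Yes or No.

No

Total = 110 ≥ 80: provided.
Startup 1 (pledges 80, payoff 17): dropping to 0 → total 30, payoff 0. No gain.
Startup 2 (pledges 30, payoff 67): dropping to 0 → total 80, payoff 97. Profitable deviation.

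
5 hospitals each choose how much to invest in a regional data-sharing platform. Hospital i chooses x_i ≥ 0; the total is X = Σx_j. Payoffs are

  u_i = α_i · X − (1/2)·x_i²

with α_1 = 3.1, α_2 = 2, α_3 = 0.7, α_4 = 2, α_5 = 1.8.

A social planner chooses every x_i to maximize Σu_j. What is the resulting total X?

Planner FOC: ∂(Σu_j)/∂x_i = (Σα_j) − x_i = 0, so x_i^SO = Σα_j = 9.6 for every i; X^SO = 48.

48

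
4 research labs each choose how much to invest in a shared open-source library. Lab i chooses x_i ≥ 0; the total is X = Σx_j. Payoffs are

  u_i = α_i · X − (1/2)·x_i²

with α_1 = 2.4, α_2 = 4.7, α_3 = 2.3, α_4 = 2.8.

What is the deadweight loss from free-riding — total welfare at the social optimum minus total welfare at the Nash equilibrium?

169.33

Lab i's FOC: ∂u_i/∂x_i = α_i − x_i = 0, so x_i* = α_i.
NE contributions = (2.4, 4.7, 2.3, 2.8); X = 12.2.
W^NE = (Σα)·X − ½Σα_i² = 12.2² − ½·40.98 = 128.35.
Planner sets x_i = Σα_j = 12.2 for every i, so X^SO = 4·12.2 = 48.8.
W^SO = (Σα)·X^SO − ½·4·(Σα)² = (4/2)·12.2² = 297.68.
Deadweight loss = W^SO − W^NE = 169.33.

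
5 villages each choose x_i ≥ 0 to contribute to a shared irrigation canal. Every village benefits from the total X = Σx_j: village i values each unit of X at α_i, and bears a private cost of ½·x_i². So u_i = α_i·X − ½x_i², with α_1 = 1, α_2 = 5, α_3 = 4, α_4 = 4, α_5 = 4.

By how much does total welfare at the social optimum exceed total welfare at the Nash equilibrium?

523

Village i's FOC: ∂u_i/∂x_i = α_i − x_i = 0, so x_i* = α_i.
NE contributions = (1, 5, 4, 4, 4); X = 18.
W^NE = (Σα)·X − ½Σα_i² = 18² − ½·74 = 287.
Planner sets x_i = Σα_j = 18 for every i, so X^SO = 5·18 = 90.
W^SO = (Σα)·X^SO − ½·5·(Σα)² = (5/2)·18² = 810.
Deadweight loss = W^SO − W^NE = 523.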